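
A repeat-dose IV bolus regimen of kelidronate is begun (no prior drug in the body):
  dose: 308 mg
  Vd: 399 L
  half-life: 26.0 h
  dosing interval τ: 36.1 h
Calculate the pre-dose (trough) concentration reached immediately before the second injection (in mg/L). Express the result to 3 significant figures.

0.295 mg/L

C₀ per dose = Dose / Vd = 308 / 399 = 0.7719 mg/L
k = ln2 / t½ = 0.693147 / 26.0 = 0.02666 h⁻¹
Fraction remaining after one interval: r = e^(−kτ) = e^(−0.02666 × 36.1) = 0.3820
Before dose 2, 1 dose has been given (aged 1τ).
C_trough = C₀ × r = 0.7719 × 0.3820 = 0.2949 mg/L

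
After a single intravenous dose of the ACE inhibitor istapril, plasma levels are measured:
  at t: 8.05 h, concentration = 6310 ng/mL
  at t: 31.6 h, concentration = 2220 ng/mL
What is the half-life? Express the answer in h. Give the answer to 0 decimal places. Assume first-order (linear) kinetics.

16 h

k = ln(C₁/C₂) / (t₂ − t₁) = ln(6310/2220) / (31.6 − 8.05)
  = 1.045 / 23.55 = 0.04437 h⁻¹
t½ = ln2 / k = 0.693147 / 0.04437 = 15.62 h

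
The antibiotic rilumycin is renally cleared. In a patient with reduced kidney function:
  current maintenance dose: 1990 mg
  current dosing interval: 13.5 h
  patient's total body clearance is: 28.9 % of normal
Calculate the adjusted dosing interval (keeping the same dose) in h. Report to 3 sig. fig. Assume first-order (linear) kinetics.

To keep the same average steady-state level, dosing rate must scale with clearance.
CL ratio = 28.9 / 100 = 0.2890
New interval (same dose) = 13.5 / 0.2890 = 46.71 h

46.7 h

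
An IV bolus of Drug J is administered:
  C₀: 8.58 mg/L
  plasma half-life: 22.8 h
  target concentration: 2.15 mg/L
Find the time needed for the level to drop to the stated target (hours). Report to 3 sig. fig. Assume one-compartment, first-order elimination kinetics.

k = ln2 / t½ = 0.693147 / 22.8 = 0.03040 h⁻¹
t = ln(C₀ / C) / k = ln(8.580 / 2.15) / 0.03040
  = ln(3.991) / 0.03040 = 1.384 / 0.03040 = 45.53 h

45.5 h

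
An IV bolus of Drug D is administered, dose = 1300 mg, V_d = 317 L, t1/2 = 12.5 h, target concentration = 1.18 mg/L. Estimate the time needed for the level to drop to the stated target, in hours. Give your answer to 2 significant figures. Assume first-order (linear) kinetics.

C₀ = Dose / Vd = 1300 / 317 = 4.101 mg/L
k = ln2 / t½ = 0.693147 / 12.5 = 0.05545 h⁻¹
t = ln(C₀ / C) / k = ln(4.101 / 1.18) / 0.05545
  = ln(3.475) / 0.05545 = 1.246 / 0.05545 = 22.47 h

22 h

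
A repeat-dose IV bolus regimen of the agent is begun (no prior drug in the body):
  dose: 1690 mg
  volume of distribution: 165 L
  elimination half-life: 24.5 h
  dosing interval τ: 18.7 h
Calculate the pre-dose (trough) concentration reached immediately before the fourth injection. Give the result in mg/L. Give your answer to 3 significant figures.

11.7 mg/L

C₀ per dose = Dose / Vd = 1690 / 165 = 10.24 mg/L
k = ln2 / t½ = 0.693147 / 24.5 = 0.02829 h⁻¹
Fraction remaining after one interval: r = e^(−kτ) = e^(−0.02829 × 18.7) = 0.5892
Before dose 4, 3 doses have been given (aged 1τ, 2τ, 3τ).
C_trough = C₀ × (r + r² + … + r^3) = C₀ × r(1−r^3)/(1−r)
        = 10.24 × 0.5892 × (1 − 0.2045) / (1 − 0.5892) = 11.68 mg/L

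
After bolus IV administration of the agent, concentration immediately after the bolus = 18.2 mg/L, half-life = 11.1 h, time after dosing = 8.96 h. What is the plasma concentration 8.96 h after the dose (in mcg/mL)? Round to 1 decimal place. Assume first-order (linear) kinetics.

k = ln2 / t½ = 0.693147 / 11.1 = 0.06245 h⁻¹
C = C₀ · e^(−k·t) = 18.20 × e^(−0.06245 × 8.96)
  = 18.20 × 0.5715 = 10.40 mg/L
(10.40 mg/L = 10.40 mcg/mL)

10.4 mcg/mL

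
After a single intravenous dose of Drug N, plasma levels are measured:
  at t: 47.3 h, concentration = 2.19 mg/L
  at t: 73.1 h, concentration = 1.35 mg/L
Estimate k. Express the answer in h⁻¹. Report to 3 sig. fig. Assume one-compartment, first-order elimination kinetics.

0.0188 h⁻¹

k = ln(C₁/C₂) / (t₂ − t₁) = ln(2.19/1.35) / (73.1 − 47.3)
  = 0.4838 / 25.80 = 0.01875 h⁻¹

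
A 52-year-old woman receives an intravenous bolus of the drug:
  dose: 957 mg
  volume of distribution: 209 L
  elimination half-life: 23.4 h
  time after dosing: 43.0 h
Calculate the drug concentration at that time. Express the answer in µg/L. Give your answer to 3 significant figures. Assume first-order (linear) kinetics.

1280 µg/L

C₀ = Dose / Vd = 957.0 / 209 = 4.579 mg/L
k = ln2 / t½ = 0.693147 / 23.4 = 0.02962 h⁻¹
C = C₀ · e^(−k·t) = 4.579 × e^(−0.02962 × 43.0)
  = 4.579 × 0.2798 = 1.281 mg/L
Convert: 1.281 mg/L × 1000 = 1281 µg/L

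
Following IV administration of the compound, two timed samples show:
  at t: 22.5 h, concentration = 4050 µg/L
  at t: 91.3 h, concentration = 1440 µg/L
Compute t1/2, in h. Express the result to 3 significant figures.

k = ln(C₁/C₂) / (t₂ − t₁) = ln(4050/1440) / (91.3 − 22.5)
  = 1.034 / 68.80 = 0.01503 h⁻¹
t½ = ln2 / k = 0.693147 / 0.01503 = 46.12 h

46.1 h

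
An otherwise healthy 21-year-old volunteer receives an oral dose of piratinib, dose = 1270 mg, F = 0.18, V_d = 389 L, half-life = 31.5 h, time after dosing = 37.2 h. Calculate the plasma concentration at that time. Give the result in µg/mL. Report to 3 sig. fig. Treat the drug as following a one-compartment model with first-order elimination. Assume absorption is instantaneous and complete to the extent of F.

Amount reaching circulation = F × Dose = 0.18 × 1270 = 228.6 mg
C₀ = F·Dose / Vd = 228.6 / 389 = 0.5877 mg/L
k = ln2 / t½ = 0.693147 / 31.5 = 0.02200 h⁻¹
C = C₀ · e^(−k·t) = 0.5877 × e^(−0.02200 × 37.2)
  = 0.5877 × 0.4411 = 0.2592 mg/L
(0.2592 mg/L = 0.2592 µg/mL)

0.259 µg/mL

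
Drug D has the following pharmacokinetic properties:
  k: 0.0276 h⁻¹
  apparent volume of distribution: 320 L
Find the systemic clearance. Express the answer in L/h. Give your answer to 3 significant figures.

CL = k × Vd = 0.0276 × 320 = 8.832 L/h

8.83 L/h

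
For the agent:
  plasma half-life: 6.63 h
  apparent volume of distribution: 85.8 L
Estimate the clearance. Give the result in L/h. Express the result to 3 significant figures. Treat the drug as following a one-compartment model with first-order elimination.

8.97 L/h

k = ln2 / t½ = 0.693147 / 6.63 = 0.1045 h⁻¹
CL = k × Vd = 0.1045 × 85.8 = 8.966 L/h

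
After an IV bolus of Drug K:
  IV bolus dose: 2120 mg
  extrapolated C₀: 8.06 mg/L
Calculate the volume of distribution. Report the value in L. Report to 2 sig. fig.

Vd = Dose / C₀ = 2120 / 8.06 = 263.0 L

260 L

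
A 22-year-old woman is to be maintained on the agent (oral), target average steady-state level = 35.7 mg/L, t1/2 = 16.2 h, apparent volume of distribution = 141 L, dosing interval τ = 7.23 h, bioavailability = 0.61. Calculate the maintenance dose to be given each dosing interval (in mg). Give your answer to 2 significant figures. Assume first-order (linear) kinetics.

2600 mg

k = ln2 / t½ = 0.693147 / 16.2 = 0.04279 h⁻¹
CL = k × Vd = 0.04279 × 141 = 6.033 L/h
At steady state, F × (Dose/τ) = Css × CL.
Dose = Css × CL × τ / F = 35.7 × 6.033 × 7.23 / 0.61 = 2553 mg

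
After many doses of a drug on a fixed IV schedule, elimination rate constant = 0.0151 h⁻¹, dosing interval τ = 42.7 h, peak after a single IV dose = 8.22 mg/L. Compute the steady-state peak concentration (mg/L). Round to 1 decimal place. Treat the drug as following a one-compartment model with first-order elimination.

17.3 mg/L

e^(−kτ) = e^(−0.01510 × 42.7) = 0.5248
Accumulation ratio R = 1 / (1 − e^(−kτ)) = 1 / (1 − 0.5248) = 2.104
Steady-state peak = C₀ × R = 8.22 × 2.104 = 17.29 mg/L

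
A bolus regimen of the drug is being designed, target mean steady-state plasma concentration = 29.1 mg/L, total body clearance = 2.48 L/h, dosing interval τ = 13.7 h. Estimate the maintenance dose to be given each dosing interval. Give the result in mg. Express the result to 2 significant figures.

At steady state, Dose/τ = Css × CL.
Dose = Css × CL × τ = 29.1 × 2.480 × 13.7 = 988.7 mg

990 mg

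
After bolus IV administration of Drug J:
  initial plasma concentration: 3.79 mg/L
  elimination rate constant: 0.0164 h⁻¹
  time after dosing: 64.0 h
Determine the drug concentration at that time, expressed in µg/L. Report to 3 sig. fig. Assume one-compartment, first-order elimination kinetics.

1330 µg/L

C = C₀ · e^(−k·t) = 3.790 × e^(−0.01640 × 64.0)
  = 3.790 × 0.3501 = 1.327 mg/L
Convert: 1.327 mg/L × 1000 = 1327 µg/L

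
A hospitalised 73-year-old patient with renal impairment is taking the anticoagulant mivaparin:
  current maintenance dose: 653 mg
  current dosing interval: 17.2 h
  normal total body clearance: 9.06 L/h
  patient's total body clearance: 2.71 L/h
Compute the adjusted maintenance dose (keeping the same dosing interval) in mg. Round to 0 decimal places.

195 mg

To keep the same average steady-state level, dosing rate must scale with clearance.
CL ratio = 2.71 / 9.06 = 0.2991
New dose (same interval) = 653 × 0.2991 = 195.3 mg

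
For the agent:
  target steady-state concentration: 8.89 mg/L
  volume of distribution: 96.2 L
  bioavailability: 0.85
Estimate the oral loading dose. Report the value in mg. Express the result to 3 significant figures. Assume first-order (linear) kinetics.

LD = Css × Vd / F = 8.89 × 96.2 / 0.85 = 1006 mg

1010 mg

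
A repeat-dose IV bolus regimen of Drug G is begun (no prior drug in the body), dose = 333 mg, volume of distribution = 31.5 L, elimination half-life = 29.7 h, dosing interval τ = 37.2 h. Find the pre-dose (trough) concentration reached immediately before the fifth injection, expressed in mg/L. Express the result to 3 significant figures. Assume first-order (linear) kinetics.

7.41 mg/L

C₀ per dose = Dose / Vd = 333 / 31.5 = 10.57 mg/L
k = ln2 / t½ = 0.693147 / 29.7 = 0.02334 h⁻¹
Fraction remaining after one interval: r = e^(−kτ) = e^(−0.02334 × 37.2) = 0.4197
Before dose 5, 4 doses have been given (aged 1τ, 2τ, 3τ, 4τ).
C_trough = C₀ × (r + r² + … + r^4) = C₀ × r(1−r^4)/(1−r)
        = 10.57 × 0.4197 × (1 − 0.03103) / (1 − 0.4197) = 7.408 mg/L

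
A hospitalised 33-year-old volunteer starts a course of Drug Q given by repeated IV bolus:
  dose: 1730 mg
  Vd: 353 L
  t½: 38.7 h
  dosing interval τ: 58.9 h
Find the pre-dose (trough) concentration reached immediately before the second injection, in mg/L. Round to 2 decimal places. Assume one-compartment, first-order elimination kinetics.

C₀ per dose = Dose / Vd = 1730 / 353 = 4.901 mg/L
k = ln2 / t½ = 0.693147 / 38.7 = 0.01791 h⁻¹
Fraction remaining after one interval: r = e^(−kτ) = e^(−0.01791 × 58.9) = 0.3482
Before dose 2, 1 dose has been given (aged 1τ).
C_trough = C₀ × r = 4.901 × 0.3482 = 1.707 mg/L

1.71 mg/L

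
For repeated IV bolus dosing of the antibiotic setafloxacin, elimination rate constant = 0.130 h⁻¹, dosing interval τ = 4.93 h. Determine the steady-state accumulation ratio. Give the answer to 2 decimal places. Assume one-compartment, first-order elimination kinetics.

2.11

e^(−kτ) = e^(−0.1300 × 4.93) = 0.5268
Accumulation ratio R = 1 / (1 − e^(−kτ)) = 1 / (1 − 0.5268) = 2.113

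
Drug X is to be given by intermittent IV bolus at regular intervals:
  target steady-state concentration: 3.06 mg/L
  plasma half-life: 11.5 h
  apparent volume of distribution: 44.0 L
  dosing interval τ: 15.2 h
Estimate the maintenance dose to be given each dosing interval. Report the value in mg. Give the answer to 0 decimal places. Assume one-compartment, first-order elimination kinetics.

123 mg

k = ln2 / t½ = 0.693147 / 11.5 = 0.06027 h⁻¹
CL = k × Vd = 0.06027 × 44.0 = 2.652 L/h
At steady state, Dose/τ = Css × CL.
Dose = Css × CL × τ = 3.06 × 2.652 × 15.2 = 123.3 mg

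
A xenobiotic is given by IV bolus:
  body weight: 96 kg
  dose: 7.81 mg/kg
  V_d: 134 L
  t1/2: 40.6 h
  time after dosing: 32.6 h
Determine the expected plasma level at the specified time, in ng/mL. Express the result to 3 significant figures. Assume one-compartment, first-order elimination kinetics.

3210 ng/mL

Total dose = 7.81 × 96 = 749.8 mg
C₀ = Dose / Vd = 749.8 / 134 = 5.596 mg/L
k = ln2 / t½ = 0.693147 / 40.6 = 0.01707 h⁻¹
C = C₀ · e^(−k·t) = 5.596 × e^(−0.01707 × 32.6)
  = 5.596 × 0.5732 = 3.208 mg/L
Convert: 3.208 mg/L × 1000 = 3208 ng/mL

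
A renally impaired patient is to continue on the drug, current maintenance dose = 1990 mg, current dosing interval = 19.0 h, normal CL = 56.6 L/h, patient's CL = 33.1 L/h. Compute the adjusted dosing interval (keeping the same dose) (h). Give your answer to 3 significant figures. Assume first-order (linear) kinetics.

To keep the same average steady-state level, dosing rate must scale with clearance.
CL ratio = 33.1 / 56.6 = 0.5848
New interval (same dose) = 19.0 / 0.5848 = 32.49 h

32.5 h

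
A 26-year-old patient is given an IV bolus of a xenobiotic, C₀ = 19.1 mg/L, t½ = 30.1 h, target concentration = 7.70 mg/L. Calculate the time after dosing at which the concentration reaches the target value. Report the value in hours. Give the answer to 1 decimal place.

k = ln2 / t½ = 0.693147 / 30.1 = 0.02303 h⁻¹
t = ln(C₀ / C) / k = ln(19.10 / 7.70) / 0.02303
  = ln(2.481) / 0.02303 = 0.9087 / 0.02303 = 39.46 h

39.5 h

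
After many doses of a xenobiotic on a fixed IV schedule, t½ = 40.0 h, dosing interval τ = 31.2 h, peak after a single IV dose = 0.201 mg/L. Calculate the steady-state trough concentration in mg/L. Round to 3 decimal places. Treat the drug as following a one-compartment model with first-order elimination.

k = ln2 / t½ = 0.693147 / 40.0 = 0.01733 h⁻¹
e^(−kτ) = e^(−0.01733 × 31.2) = 0.5823
Accumulation ratio R = 1 / (1 − e^(−kτ)) = 1 / (1 − 0.5823) = 2.394
Steady-state trough = C₀ × R × e^(−kτ) = 0.201 × 2.394 × 0.5823 = 0.2802 mg/L

0.280 mg/L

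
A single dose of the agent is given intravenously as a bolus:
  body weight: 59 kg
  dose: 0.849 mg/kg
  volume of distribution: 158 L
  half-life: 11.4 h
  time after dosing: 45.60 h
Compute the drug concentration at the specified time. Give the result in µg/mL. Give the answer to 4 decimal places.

Total dose = 0.849 × 59 = 50.09 mg
C₀ = Dose / Vd = 50.09 / 158 = 0.3170 mg/L
k = ln2 / t½ = 0.693147 / 11.4 = 0.06080 h⁻¹
t / t½ = 45.60 / 11.4 = 4 half-lives
C = C₀ × (1/2)^4 = 0.3170 × 0.06250 = 0.01981 mg/L
(0.01981 mg/L = 0.01981 µg/mL)

0.0198 µg/mL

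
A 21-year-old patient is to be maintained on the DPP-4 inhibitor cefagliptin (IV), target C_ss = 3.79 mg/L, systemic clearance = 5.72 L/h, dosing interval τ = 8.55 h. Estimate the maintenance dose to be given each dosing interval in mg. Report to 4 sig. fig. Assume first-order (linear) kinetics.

At steady state, Dose/τ = Css × CL.
Dose = Css × CL × τ = 3.79 × 5.720 × 8.55 = 185.4 mg

185.4 mg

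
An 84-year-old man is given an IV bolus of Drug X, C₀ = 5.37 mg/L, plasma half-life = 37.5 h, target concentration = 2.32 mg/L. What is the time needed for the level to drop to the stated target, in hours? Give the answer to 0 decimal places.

45 h

k = ln2 / t½ = 0.693147 / 37.5 = 0.01848 h⁻¹
t = ln(C₀ / C) / k = ln(5.370 / 2.32) / 0.01848
  = ln(2.315) / 0.01848 = 0.8394 / 0.01848 = 45.42 h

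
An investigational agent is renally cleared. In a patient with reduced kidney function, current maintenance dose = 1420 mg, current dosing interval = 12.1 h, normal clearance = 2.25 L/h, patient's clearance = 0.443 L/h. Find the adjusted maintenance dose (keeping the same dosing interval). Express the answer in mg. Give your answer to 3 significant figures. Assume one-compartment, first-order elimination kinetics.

To keep the same average steady-state level, dosing rate must scale with clearance.
CL ratio = 0.443 / 2.25 = 0.1969
New dose (same interval) = 1420 × 0.1969 = 279.6 mg

280 mg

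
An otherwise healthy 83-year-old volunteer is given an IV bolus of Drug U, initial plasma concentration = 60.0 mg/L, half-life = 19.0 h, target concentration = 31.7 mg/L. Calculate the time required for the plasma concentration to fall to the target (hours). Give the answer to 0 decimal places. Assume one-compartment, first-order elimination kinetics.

17 h

k = ln2 / t½ = 0.693147 / 19.0 = 0.03648 h⁻¹
t = ln(C₀ / C) / k = ln(60.00 / 31.7) / 0.03648
  = ln(1.893) / 0.03648 = 0.6382 / 0.03648 = 17.49 h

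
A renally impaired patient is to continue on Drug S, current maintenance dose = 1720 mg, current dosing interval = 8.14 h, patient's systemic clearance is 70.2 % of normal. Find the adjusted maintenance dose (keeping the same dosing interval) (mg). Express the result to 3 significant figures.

1210 mg

To keep the same average steady-state level, dosing rate must scale with clearance.
CL ratio = 70.2 / 100 = 0.7020
New dose (same interval) = 1720 × 0.7020 = 1207 mg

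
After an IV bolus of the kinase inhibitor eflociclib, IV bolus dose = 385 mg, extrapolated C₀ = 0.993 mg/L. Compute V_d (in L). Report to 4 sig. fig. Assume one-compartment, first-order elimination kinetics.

Vd = Dose / C₀ = 385.0 / 0.993 = 387.7 L

387.7 L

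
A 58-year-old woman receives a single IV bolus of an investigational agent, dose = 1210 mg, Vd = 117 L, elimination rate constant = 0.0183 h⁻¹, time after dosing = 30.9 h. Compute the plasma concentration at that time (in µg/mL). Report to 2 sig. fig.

5.9 µg/mL

C₀ = Dose / Vd = 1210 / 117 = 10.34 mg/L
C = C₀ · e^(−k·t) = 10.34 × e^(−0.01830 × 30.9)
  = 10.34 × 0.5681 = 5.874 mg/L
(5.874 mg/L = 5.874 µg/mL)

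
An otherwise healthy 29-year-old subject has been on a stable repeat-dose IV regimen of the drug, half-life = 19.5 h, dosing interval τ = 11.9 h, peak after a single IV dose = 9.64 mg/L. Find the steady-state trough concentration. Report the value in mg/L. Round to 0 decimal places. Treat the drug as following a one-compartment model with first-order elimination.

k = ln2 / t½ = 0.693147 / 19.5 = 0.03555 h⁻¹
e^(−kτ) = e^(−0.03555 × 11.9) = 0.6550
Accumulation ratio R = 1 / (1 − e^(−kτ)) = 1 / (1 − 0.6550) = 2.899
Steady-state trough = C₀ × R × e^(−kτ) = 9.64 × 2.899 × 0.6550 = 18.30 mg/L

18 mg/L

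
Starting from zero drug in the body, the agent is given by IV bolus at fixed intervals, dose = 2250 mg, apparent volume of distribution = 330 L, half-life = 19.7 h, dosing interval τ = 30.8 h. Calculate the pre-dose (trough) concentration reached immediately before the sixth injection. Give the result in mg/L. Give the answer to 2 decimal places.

3.47 mg/L

C₀ per dose = Dose / Vd = 2250 / 330 = 6.818 mg/L
k = ln2 / t½ = 0.693147 / 19.7 = 0.03519 h⁻¹
Fraction remaining after one interval: r = e^(−kτ) = e^(−0.03519 × 30.8) = 0.3383
Before dose 6, 5 doses have been given (aged 1τ, 2τ, 3τ, 4τ, 5τ).
C_trough = C₀ × (r + r² + … + r^5) = C₀ × r(1−r^5)/(1−r)
        = 6.818 × 0.3383 × (1 − 0.004431) / (1 − 0.3383) = 3.470 mg/L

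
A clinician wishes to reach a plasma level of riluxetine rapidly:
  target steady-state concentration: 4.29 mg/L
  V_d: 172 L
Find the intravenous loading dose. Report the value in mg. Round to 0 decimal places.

LD = Css × Vd = 4.29 × 172 = 737.9 mg

738 mg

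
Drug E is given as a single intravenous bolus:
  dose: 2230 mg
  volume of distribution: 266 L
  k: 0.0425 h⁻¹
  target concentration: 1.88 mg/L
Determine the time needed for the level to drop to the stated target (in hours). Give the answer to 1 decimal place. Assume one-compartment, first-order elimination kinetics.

C₀ = Dose / Vd = 2230 / 266 = 8.383 mg/L
t = ln(C₀ / C) / k = ln(8.383 / 1.88) / 0.04250
  = ln(4.459) / 0.04250 = 1.495 / 0.04250 = 35.18 h

35.2 h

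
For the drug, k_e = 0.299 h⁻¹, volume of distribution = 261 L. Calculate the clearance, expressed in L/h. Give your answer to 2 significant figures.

CL = k × Vd = 0.299 × 261 = 78.04 L/h

78 L/h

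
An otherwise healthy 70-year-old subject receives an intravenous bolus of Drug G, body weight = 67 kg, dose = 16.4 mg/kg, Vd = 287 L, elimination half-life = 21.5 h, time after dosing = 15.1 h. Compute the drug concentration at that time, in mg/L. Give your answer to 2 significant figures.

Total dose = 16.4 × 67 = 1099 mg
C₀ = Dose / Vd = 1099 / 287 = 3.829 mg/L
k = ln2 / t½ = 0.693147 / 21.5 = 0.03224 h⁻¹
C = C₀ · e^(−k·t) = 3.829 × e^(−0.03224 × 15.1)
  = 3.829 × 0.6146 = 2.353 mg/L

2.4 mg/L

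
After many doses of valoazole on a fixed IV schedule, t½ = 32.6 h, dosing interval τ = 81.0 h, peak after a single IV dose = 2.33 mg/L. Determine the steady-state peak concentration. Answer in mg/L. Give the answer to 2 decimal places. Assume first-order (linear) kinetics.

2.84 mg/L

k = ln2 / t½ = 0.693147 / 32.6 = 0.02126 h⁻¹
e^(−kτ) = e^(−0.02126 × 81.0) = 0.1787
Accumulation ratio R = 1 / (1 − e^(−kτ)) = 1 / (1 − 0.1787) = 1.218
Steady-state peak = C₀ × R = 2.33 × 1.218 = 2.838 mg/L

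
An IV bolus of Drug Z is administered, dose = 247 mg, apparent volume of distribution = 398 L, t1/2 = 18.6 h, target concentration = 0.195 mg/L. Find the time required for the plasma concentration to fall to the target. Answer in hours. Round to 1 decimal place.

C₀ = Dose / Vd = 247.0 / 398 = 0.6206 mg/L
k = ln2 / t½ = 0.693147 / 18.6 = 0.03727 h⁻¹
t = ln(C₀ / C) / k = ln(0.6206 / 0.195) / 0.03727
  = ln(3.183) / 0.03727 = 1.158 / 0.03727 = 31.07 h

31.1 h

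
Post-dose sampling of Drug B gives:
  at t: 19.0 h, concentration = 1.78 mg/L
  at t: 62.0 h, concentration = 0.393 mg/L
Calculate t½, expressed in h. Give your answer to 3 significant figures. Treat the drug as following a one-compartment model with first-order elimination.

k = ln(C₁/C₂) / (t₂ − t₁) = ln(1.78/0.393) / (62.0 − 19.0)
  = 1.511 / 43.00 = 0.03514 h⁻¹
t½ = ln2 / k = 0.693147 / 0.03514 = 19.73 h

19.7 h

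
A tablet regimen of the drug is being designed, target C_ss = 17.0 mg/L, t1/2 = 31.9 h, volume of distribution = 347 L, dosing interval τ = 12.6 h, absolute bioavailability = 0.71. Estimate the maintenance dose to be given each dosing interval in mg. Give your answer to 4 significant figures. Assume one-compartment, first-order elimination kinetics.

k = ln2 / t½ = 0.693147 / 31.9 = 0.02173 h⁻¹
CL = k × Vd = 0.02173 × 347 = 7.540 L/h
At steady state, F × (Dose/τ) = Css × CL.
Dose = Css × CL × τ / F = 17.0 × 7.540 × 12.6 / 0.71 = 2275 mg

2275 mg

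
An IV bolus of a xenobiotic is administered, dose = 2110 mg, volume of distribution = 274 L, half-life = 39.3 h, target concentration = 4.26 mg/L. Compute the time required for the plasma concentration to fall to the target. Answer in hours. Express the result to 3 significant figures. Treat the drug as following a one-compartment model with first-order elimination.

C₀ = Dose / Vd = 2110 / 274 = 7.701 mg/L
k = ln2 / t½ = 0.693147 / 39.3 = 0.01764 h⁻¹
t = ln(C₀ / C) / k = ln(7.701 / 4.26) / 0.01764
  = ln(1.808) / 0.01764 = 0.5922 / 0.01764 = 33.57 h

33.6 h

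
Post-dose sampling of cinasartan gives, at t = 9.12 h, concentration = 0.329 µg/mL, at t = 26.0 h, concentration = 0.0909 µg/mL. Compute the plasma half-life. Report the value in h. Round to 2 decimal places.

9.10 h

k = ln(C₁/C₂) / (t₂ − t₁) = ln(0.329/0.0909) / (26.0 − 9.12)
  = 1.286 / 16.88 = 0.07618 h⁻¹
t½ = ln2 / k = 0.693147 / 0.07618 = 9.099 h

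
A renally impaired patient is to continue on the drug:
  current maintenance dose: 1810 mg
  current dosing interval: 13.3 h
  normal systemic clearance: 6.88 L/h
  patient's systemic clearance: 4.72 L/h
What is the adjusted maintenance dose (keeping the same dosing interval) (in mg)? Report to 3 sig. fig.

To keep the same average steady-state level, dosing rate must scale with clearance.
CL ratio = 4.72 / 6.88 = 0.6860
New dose (same interval) = 1810 × 0.6860 = 1242 mg

1240 mg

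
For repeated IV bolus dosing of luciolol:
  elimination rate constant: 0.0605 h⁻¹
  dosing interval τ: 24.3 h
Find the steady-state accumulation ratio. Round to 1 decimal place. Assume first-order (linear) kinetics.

e^(−kτ) = e^(−0.06050 × 24.3) = 0.2299
Accumulation ratio R = 1 / (1 − e^(−kτ)) = 1 / (1 − 0.2299) = 1.299

1.3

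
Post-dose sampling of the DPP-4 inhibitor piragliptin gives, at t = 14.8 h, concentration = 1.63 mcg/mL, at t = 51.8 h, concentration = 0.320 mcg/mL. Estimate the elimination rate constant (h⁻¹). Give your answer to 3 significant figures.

k = ln(C₁/C₂) / (t₂ − t₁) = ln(1.63/0.320) / (51.8 − 14.8)
  = 1.628 / 37.00 = 0.04400 h⁻¹

0.0440 h⁻¹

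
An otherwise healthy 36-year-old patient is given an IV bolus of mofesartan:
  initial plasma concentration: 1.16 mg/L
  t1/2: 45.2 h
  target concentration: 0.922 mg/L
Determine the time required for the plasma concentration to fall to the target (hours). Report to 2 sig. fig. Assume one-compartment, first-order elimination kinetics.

15 h

k = ln2 / t½ = 0.693147 / 45.2 = 0.01534 h⁻¹
t = ln(C₀ / C) / k = ln(1.160 / 0.922) / 0.01534
  = ln(1.258) / 0.01534 = 0.2295 / 0.01534 = 14.96 h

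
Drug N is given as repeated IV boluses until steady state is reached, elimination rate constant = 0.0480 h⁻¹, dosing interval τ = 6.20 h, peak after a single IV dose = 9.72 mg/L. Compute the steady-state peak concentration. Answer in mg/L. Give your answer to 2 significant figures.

38 mg/L

e^(−kτ) = e^(−0.04800 × 6.20) = 0.7426
Accumulation ratio R = 1 / (1 − e^(−kτ)) = 1 / (1 − 0.7426) = 3.885
Steady-state peak = C₀ × R = 9.72 × 3.885 = 37.76 mg/L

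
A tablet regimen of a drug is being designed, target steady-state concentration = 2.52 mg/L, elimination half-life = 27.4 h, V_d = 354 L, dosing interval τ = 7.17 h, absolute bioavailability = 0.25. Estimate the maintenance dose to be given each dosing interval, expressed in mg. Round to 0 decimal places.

647 mg

k = ln2 / t½ = 0.693147 / 27.4 = 0.02530 h⁻¹
CL = k × Vd = 0.02530 × 354 = 8.956 L/h
At steady state, F × (Dose/τ) = Css × CL.
Dose = Css × CL × τ / F = 2.52 × 8.956 × 7.17 / 0.25 = 647.3 mg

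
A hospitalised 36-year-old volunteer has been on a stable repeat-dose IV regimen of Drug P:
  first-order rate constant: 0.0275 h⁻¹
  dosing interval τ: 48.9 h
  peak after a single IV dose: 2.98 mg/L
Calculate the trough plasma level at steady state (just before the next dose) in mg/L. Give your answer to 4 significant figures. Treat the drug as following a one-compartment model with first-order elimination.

1.050 mg/L

e^(−kτ) = e^(−0.02750 × 48.9) = 0.2606
Accumulation ratio R = 1 / (1 − e^(−kτ)) = 1 / (1 − 0.2606) = 1.352
Steady-state trough = C₀ × R × e^(−kτ) = 2.98 × 1.352 × 0.2606 = 1.050 mg/L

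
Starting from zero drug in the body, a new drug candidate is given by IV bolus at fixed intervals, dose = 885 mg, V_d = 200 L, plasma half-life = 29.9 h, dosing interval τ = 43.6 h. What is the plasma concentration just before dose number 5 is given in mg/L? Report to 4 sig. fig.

C₀ per dose = Dose / Vd = 885 / 200 = 4.425 mg/L
k = ln2 / t½ = 0.693147 / 29.9 = 0.02318 h⁻¹
Fraction remaining after one interval: r = e^(−kτ) = e^(−0.02318 × 43.6) = 0.3640
Before dose 5, 4 doses have been given (aged 1τ, 2τ, 3τ, 4τ).
C_trough = C₀ × (r + r² + … + r^4) = C₀ × r(1−r^4)/(1−r)
        = 4.425 × 0.3640 × (1 − 0.01756) / (1 − 0.3640) = 2.488 mg/L

2.488 mg/L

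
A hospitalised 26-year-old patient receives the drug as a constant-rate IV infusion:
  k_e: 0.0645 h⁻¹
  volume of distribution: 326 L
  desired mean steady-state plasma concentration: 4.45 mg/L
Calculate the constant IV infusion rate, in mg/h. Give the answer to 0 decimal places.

94 mg/h

CL = k × Vd = 0.06450 × 326 = 21.03 L/h
At steady state, infusion rate R₀ = Css × CL = 4.45 × 21.03 = 93.58 mg/h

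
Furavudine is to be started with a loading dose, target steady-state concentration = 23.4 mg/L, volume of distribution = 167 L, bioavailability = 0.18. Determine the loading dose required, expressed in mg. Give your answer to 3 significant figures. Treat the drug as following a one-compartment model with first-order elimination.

LD = Css × Vd / F = 23.4 × 167 / 0.18 = 21710 mg

21700 mg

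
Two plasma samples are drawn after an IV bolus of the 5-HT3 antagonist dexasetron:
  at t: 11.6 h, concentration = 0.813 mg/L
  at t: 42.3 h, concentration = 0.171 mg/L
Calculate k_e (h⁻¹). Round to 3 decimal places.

0.051 h⁻¹

k = ln(C₁/C₂) / (t₂ − t₁) = ln(0.813/0.171) / (42.3 − 11.6)
  = 1.559 / 30.70 = 0.05078 h⁻¹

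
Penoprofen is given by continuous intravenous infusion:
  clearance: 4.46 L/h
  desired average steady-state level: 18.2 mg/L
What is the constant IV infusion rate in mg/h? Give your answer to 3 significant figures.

81.2 mg/h

At steady state, infusion rate R₀ = Css × CL = 18.2 × 4.460 = 81.17 mg/h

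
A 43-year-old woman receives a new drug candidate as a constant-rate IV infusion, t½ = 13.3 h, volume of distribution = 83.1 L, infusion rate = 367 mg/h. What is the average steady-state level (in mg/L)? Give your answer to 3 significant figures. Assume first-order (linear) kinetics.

k = ln2 / t½ = 0.693147 / 13.3 = 0.05212 h⁻¹
CL = k × Vd = 0.05212 × 83.1 = 4.331 L/h
At steady state Css = R₀ / CL = 367 / 4.331 = 84.74 mg/L

84.7 mg/L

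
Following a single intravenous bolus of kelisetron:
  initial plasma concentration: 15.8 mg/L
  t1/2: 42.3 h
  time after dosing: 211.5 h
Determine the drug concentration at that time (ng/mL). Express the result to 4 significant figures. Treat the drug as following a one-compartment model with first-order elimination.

k = ln2 / t½ = 0.693147 / 42.3 = 0.01639 h⁻¹
t / t½ = 211.5 / 42.3 = 5 half-lives
C = C₀ × (1/2)^5 = 15.80 × 0.03125 = 0.4938 mg/L
Convert: 0.4938 mg/L × 1000 = 493.8 ng/mL

493.8 ng/mL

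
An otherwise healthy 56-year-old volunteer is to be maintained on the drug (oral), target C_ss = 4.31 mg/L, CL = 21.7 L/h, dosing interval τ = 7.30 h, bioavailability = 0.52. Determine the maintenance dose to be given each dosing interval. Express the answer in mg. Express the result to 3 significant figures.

1310 mg

At steady state, F × (Dose/τ) = Css × CL.
Dose = Css × CL × τ / F = 4.31 × 21.70 × 7.30 / 0.52 = 1313 mg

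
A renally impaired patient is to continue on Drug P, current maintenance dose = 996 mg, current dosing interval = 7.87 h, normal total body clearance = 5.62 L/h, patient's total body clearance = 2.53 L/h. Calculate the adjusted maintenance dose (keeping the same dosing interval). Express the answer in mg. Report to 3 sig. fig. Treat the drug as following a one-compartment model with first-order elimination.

448 mg

To keep the same average steady-state level, dosing rate must scale with clearance.
CL ratio = 2.53 / 5.62 = 0.4502
New dose (same interval) = 996 × 0.4502 = 448.4 mg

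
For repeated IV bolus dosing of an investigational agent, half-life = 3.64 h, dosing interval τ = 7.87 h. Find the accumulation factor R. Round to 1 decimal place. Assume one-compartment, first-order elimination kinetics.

1.3

k = ln2 / t½ = 0.693147 / 3.64 = 0.1904 h⁻¹
e^(−kτ) = e^(−0.1904 × 7.87) = 0.2235
Accumulation ratio R = 1 / (1 − e^(−kτ)) = 1 / (1 − 0.2235) = 1.288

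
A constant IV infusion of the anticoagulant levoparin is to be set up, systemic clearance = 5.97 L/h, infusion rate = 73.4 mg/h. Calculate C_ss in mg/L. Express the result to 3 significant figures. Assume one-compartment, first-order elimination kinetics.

12.3 mg/L

At steady state Css = R₀ / CL = 73.4 / 5.970 = 12.29 mg/L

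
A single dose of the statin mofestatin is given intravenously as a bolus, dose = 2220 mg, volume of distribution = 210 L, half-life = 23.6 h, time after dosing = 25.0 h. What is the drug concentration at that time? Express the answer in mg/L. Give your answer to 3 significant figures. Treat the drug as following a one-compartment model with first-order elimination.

C₀ = Dose / Vd = 2220 / 210 = 10.57 mg/L
k = ln2 / t½ = 0.693147 / 23.6 = 0.02937 h⁻¹
C = C₀ · e^(−k·t) = 10.57 × e^(−0.02937 × 25.0)
  = 10.57 × 0.4799 = 5.073 mg/L

5.07 mg/L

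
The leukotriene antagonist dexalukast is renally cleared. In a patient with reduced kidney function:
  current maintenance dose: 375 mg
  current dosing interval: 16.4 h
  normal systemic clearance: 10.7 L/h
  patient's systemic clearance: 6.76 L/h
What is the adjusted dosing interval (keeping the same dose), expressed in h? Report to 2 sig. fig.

26 h

To keep the same average steady-state level, dosing rate must scale with clearance.
CL ratio = 6.76 / 10.7 = 0.6318
New interval (same dose) = 16.4 / 0.6318 = 25.96 h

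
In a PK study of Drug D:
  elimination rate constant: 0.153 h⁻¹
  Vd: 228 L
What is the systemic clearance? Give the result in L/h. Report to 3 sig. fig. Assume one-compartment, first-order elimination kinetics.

34.9 L/h

CL = k × Vd = 0.153 × 228 = 34.88 L/h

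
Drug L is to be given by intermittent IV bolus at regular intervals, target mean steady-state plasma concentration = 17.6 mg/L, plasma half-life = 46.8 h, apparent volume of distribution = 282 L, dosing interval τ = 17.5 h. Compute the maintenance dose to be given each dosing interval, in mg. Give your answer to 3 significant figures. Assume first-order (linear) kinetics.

1290 mg

k = ln2 / t½ = 0.693147 / 46.8 = 0.01481 h⁻¹
CL = k × Vd = 0.01481 × 282 = 4.176 L/h
At steady state, Dose/τ = Css × CL.
Dose = Css × CL × τ = 17.6 × 4.176 × 17.5 = 1286 mg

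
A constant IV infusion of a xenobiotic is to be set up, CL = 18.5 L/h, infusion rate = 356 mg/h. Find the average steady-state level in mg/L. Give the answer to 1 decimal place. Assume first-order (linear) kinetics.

At steady state Css = R₀ / CL = 356 / 18.50 = 19.24 mg/L

19.2 mg/L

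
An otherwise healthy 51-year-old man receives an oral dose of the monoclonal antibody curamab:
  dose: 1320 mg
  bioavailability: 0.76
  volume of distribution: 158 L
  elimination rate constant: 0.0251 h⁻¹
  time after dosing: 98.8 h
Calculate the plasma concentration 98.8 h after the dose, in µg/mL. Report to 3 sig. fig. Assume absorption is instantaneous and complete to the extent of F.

Amount reaching circulation = F × Dose = 0.76 × 1320 = 1003 mg
C₀ = F·Dose / Vd = 1003 / 158 = 6.348 mg/L
C = C₀ · e^(−k·t) = 6.348 × e^(−0.02510 × 98.8)
  = 6.348 × 0.08375 = 0.5316 mg/L
(0.5316 mg/L = 0.5316 µg/mL)

0.532 µg/mL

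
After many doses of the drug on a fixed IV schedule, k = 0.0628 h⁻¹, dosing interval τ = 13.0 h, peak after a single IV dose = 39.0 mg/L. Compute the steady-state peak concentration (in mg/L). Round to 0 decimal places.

e^(−kτ) = e^(−0.06280 × 13.0) = 0.4420
Accumulation ratio R = 1 / (1 − e^(−kτ)) = 1 / (1 − 0.4420) = 1.792
Steady-state peak = C₀ × R = 39.0 × 1.792 = 69.89 mg/L

70 mg/L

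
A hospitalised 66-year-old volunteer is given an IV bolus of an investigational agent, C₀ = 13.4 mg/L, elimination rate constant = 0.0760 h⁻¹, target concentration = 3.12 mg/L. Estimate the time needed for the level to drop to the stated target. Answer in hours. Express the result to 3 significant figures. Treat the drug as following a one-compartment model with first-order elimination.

t = ln(C₀ / C) / k = ln(13.40 / 3.12) / 0.07600
  = ln(4.295) / 0.07600 = 1.457 / 0.07600 = 19.17 h

19.2 h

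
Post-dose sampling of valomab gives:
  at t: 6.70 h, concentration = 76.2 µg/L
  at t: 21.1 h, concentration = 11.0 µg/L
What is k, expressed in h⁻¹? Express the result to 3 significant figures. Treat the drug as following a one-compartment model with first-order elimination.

0.134 h⁻¹

k = ln(C₁/C₂) / (t₂ − t₁) = ln(76.2/11.0) / (21.1 − 6.70)
  = 1.935 / 14.40 = 0.1344 h⁻¹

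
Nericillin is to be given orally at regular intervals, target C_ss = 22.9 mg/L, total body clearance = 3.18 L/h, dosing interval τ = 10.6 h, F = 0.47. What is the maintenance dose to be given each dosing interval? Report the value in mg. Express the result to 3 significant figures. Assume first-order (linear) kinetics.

At steady state, F × (Dose/τ) = Css × CL.
Dose = Css × CL × τ / F = 22.9 × 3.180 × 10.6 / 0.47 = 1642 mg

1640 mg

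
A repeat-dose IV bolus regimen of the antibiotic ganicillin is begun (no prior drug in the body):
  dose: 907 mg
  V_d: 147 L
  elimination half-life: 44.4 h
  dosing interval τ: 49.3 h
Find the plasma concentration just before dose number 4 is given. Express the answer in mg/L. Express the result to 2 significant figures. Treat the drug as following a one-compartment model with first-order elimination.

4.8 mg/L

C₀ per dose = Dose / Vd = 907 / 147 = 6.170 mg/L
k = ln2 / t½ = 0.693147 / 44.4 = 0.01561 h⁻¹
Fraction remaining after one interval: r = e^(−kτ) = e^(−0.01561 × 49.3) = 0.4632
Before dose 4, 3 doses have been given (aged 1τ, 2τ, 3τ).
C_trough = C₀ × (r + r² + … + r^3) = C₀ × r(1−r^3)/(1−r)
        = 6.170 × 0.4632 × (1 − 0.09938) / (1 − 0.4632) = 4.795 mg/L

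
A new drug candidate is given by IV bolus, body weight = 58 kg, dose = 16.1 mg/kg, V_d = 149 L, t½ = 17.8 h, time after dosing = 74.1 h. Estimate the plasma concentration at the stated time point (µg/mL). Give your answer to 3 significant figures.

Total dose = 16.1 × 58 = 933.8 mg
C₀ = Dose / Vd = 933.8 / 149 = 6.267 mg/L
k = ln2 / t½ = 0.693147 / 17.8 = 0.03894 h⁻¹
C = C₀ · e^(−k·t) = 6.267 × e^(−0.03894 × 74.1)
  = 6.267 × 0.05583 = 0.3499 mg/L
(0.3499 mg/L = 0.3499 µg/mL)

0.350 µg/mL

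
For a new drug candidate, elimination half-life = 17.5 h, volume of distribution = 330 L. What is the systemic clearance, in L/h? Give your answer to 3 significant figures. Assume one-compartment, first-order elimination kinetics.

13.1 L/h

k = ln2 / t½ = 0.693147 / 17.5 = 0.03961 h⁻¹
CL = k × Vd = 0.03961 × 330 = 13.07 L/h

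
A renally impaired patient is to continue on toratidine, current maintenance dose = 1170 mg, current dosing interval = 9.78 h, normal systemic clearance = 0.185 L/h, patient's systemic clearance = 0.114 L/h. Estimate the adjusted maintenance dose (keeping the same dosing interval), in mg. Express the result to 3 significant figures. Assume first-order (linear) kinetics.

721 mg

To keep the same average steady-state level, dosing rate must scale with clearance.
CL ratio = 0.114 / 0.185 = 0.6162
New dose (same interval) = 1170 × 0.6162 = 721.0 mg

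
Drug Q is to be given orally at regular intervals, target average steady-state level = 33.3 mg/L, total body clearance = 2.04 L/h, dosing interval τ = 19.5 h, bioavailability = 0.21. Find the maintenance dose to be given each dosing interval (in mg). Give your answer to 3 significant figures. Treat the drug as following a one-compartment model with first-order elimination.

At steady state, F × (Dose/τ) = Css × CL.
Dose = Css × CL × τ / F = 33.3 × 2.040 × 19.5 / 0.21 = 6308 mg

6310 mg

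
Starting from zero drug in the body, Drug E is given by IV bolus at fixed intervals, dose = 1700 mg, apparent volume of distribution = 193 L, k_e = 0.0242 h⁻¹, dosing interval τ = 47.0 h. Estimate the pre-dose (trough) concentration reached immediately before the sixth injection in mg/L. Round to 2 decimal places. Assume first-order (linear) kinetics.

4.14 mg/L

C₀ per dose = Dose / Vd = 1700 / 193 = 8.808 mg/L
Fraction remaining after one interval: r = e^(−kτ) = e^(−0.02420 × 47.0) = 0.3207
Before dose 6, 5 doses have been given (aged 1τ, 2τ, 3τ, 4τ, 5τ).
C_trough = C₀ × (r + r² + … + r^5) = C₀ × r(1−r^5)/(1−r)
        = 8.808 × 0.3207 × (1 − 0.003392) / (1 − 0.3207) = 4.144 mg/L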